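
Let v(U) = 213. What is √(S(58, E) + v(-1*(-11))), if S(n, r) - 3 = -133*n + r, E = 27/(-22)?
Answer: 7*I*√74074/22 ≈ 86.598*I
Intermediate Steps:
E = -27/22 (E = 27*(-1/22) = -27/22 ≈ -1.2273)
S(n, r) = 3 + r - 133*n (S(n, r) = 3 + (-133*n + r) = 3 + (r - 133*n) = 3 + r - 133*n)
√(S(58, E) + v(-1*(-11))) = √((3 - 27/22 - 133*58) + 213) = √((3 - 27/22 - 7714) + 213) = √(-169669/22 + 213) = √(-164983/22) = 7*I*√74074/22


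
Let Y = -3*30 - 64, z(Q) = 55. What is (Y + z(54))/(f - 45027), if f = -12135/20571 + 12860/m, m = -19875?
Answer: 245309175/111574137964 ≈ 0.0021986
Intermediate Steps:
f = -33715079/27256575 (f = -12135/20571 + 12860/(-19875) = -12135*1/20571 + 12860*(-1/19875) = -4045/6857 - 2572/3975 = -33715079/27256575 ≈ -1.2370)
Y = -154 (Y = -90 - 64 = -154)
(Y + z(54))/(f - 45027) = (-154 + 55)/(-33715079/27256575 - 45027) = -99/(-1227315517604/27256575) = -99*(-27256575/1227315517604) = 245309175/111574137964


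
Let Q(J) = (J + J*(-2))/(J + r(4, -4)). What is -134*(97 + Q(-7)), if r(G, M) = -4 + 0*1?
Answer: -142040/11 ≈ -12913.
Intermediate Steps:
r(G, M) = -4 (r(G, M) = -4 + 0 = -4)
Q(J) = -J/(-4 + J) (Q(J) = (J + J*(-2))/(J - 4) = (J - 2*J)/(-4 + J) = (-J)/(-4 + J) = -J/(-4 + J))
-134*(97 + Q(-7)) = -134*(97 - 1*(-7)/(-4 - 7)) = -134*(97 - 1*(-7)/(-11)) = -134*(97 - 1*(-7)*(-1/11)) = -134*(97 - 7/11) = -134*1060/11 = -142040/11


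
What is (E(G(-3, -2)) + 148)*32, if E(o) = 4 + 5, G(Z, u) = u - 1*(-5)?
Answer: 5024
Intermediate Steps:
G(Z, u) = 5 + u (G(Z, u) = u + 5 = 5 + u)
E(o) = 9
(E(G(-3, -2)) + 148)*32 = (9 + 148)*32 = 157*32 = 5024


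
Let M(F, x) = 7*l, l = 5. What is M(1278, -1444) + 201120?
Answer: 201155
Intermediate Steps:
M(F, x) = 35 (M(F, x) = 7*5 = 35)
M(1278, -1444) + 201120 = 35 + 201120 = 201155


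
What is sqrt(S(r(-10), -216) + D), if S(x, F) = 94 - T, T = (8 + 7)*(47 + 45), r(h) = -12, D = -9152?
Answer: I*sqrt(10438) ≈ 102.17*I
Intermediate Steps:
T = 1380 (T = 15*92 = 1380)
S(x, F) = -1286 (S(x, F) = 94 - 1*1380 = 94 - 1380 = -1286)
sqrt(S(r(-10), -216) + D) = sqrt(-1286 - 9152) = sqrt(-10438) = I*sqrt(10438)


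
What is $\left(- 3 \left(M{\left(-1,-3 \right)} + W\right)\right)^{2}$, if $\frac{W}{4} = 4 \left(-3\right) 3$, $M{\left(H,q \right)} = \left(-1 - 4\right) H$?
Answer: $173889$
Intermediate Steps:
$M{\left(H,q \right)} = - 5 H$
$W = -144$ ($W = 4 \cdot 4 \left(-3\right) 3 = 4 \left(\left(-12\right) 3\right) = 4 \left(-36\right) = -144$)
$\left(- 3 \left(M{\left(-1,-3 \right)} + W\right)\right)^{2} = \left(- 3 \left(\left(-5\right) \left(-1\right) - 144\right)\right)^{2} = \left(- 3 \left(5 - 144\right)\right)^{2} = \left(\left(-3\right) \left(-139\right)\right)^{2} = 417^{2} = 173889$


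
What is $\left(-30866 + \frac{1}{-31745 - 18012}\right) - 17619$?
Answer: $- \frac{2412468146}{49757} \approx -48485.0$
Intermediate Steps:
$\left(-30866 + \frac{1}{-31745 - 18012}\right) - 17619 = \left(-30866 + \frac{1}{-49757}\right) - 17619 = \left(-30866 - \frac{1}{49757}\right) - 17619 = - \frac{1535799563}{49757} - 17619 = - \frac{2412468146}{49757}$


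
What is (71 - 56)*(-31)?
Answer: -465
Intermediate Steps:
(71 - 56)*(-31) = 15*(-31) = -465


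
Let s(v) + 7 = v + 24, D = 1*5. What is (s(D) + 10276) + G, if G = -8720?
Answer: 1578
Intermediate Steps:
D = 5
s(v) = 17 + v (s(v) = -7 + (v + 24) = -7 + (24 + v) = 17 + v)
(s(D) + 10276) + G = ((17 + 5) + 10276) - 8720 = (22 + 10276) - 8720 = 10298 - 8720 = 1578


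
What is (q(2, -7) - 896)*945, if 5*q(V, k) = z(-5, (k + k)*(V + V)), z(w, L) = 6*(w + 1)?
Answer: -851256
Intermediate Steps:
z(w, L) = 6 + 6*w (z(w, L) = 6*(1 + w) = 6 + 6*w)
q(V, k) = -24/5 (q(V, k) = (6 + 6*(-5))/5 = (6 - 30)/5 = (1/5)*(-24) = -24/5)
(q(2, -7) - 896)*945 = (-24/5 - 896)*945 = -4504/5*945 = -851256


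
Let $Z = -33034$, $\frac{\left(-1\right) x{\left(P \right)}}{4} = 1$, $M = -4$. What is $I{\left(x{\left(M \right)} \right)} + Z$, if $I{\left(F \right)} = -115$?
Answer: $-33149$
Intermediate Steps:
$x{\left(P \right)} = -4$ ($x{\left(P \right)} = \left(-4\right) 1 = -4$)
$I{\left(x{\left(M \right)} \right)} + Z = -115 - 33034 = -33149$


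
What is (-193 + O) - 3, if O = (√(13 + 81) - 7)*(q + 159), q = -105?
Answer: -574 + 54*√94 ≈ -50.451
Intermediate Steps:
O = -378 + 54*√94 (O = (√(13 + 81) - 7)*(-105 + 159) = (√94 - 7)*54 = (-7 + √94)*54 = -378 + 54*√94 ≈ 145.55)
(-193 + O) - 3 = (-193 + (-378 + 54*√94)) - 3 = (-571 + 54*√94) - 3 = -574 + 54*√94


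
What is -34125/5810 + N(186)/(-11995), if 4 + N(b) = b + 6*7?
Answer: -11732309/1991170 ≈ -5.8922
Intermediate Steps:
N(b) = 38 + b (N(b) = -4 + (b + 6*7) = -4 + (b + 42) = -4 + (42 + b) = 38 + b)
-34125/5810 + N(186)/(-11995) = -34125/5810 + (38 + 186)/(-11995) = -34125*1/5810 + 224*(-1/11995) = -975/166 - 224/11995 = -11732309/1991170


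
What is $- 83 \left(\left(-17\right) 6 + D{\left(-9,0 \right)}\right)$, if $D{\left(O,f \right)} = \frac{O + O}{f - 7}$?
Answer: $\frac{57768}{7} \approx 8252.6$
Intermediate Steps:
$D{\left(O,f \right)} = \frac{2 O}{-7 + f}$
$- 83 \left(\left(-17\right) 6 + D{\left(-9,0 \right)}\right) = - 83 \left(\left(-17\right) 6 + 2 \left(-9\right) \frac{1}{-7 + 0}\right) = - 83 \left(-102 + 2 \left(-9\right) \frac{1}{-7}\right) = - 83 \left(-102 + 2 \left(-9\right) \left(- \frac{1}{7}\right)\right) = - 83 \left(-102 + \frac{18}{7}\right) = \left(-83\right) \left(- \frac{696}{7}\right) = \frac{57768}{7}$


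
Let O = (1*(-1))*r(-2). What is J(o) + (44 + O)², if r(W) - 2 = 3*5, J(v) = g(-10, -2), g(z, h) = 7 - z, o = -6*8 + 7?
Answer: 746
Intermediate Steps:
o = -41 (o = -48 + 7 = -41)
J(v) = 17 (J(v) = 7 - 1*(-10) = 7 + 10 = 17)
r(W) = 17 (r(W) = 2 + 3*5 = 2 + 15 = 17)
O = -17 (O = (1*(-1))*17 = -1*17 = -17)
J(o) + (44 + O)² = 17 + (44 - 17)² = 17 + 27² = 17 + 729 = 746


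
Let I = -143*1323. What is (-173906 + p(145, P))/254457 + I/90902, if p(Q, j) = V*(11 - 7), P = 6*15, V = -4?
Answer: -435036211/157351362 ≈ -2.7647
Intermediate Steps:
I = -189189
P = 90
p(Q, j) = -16 (p(Q, j) = -4*(11 - 7) = -4*4 = -16)
(-173906 + p(145, P))/254457 + I/90902 = (-173906 - 16)/254457 - 189189/90902 = -173922*1/254457 - 189189*1/90902 = -8282/12117 - 27027/12986 = -435036211/157351362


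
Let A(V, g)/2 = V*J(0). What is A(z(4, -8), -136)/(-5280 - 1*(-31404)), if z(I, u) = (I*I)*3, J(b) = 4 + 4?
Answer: 64/2177 ≈ 0.029398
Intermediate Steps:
J(b) = 8
z(I, u) = 3*I² (z(I, u) = I²*3 = 3*I²)
A(V, g) = 16*V (A(V, g) = 2*(V*8) = 2*(8*V) = 16*V)
A(z(4, -8), -136)/(-5280 - 1*(-31404)) = (16*(3*4²))/(-5280 - 1*(-31404)) = (16*(3*16))/(-5280 + 31404) = (16*48)/26124 = 768*(1/26124) = 64/2177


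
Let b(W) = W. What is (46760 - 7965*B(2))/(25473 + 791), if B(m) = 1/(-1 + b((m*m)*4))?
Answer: 46229/26264 ≈ 1.7602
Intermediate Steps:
B(m) = 1/(-1 + 4*m²) (B(m) = 1/(-1 + (m*m)*4) = 1/(-1 + m²*4) = 1/(-1 + 4*m²))
(46760 - 7965*B(2))/(25473 + 791) = (46760 - 7965/(-1 + 4*2²))/(25473 + 791) = (46760 - 7965/(-1 + 4*4))/26264 = (46760 - 7965/(-1 + 16))*(1/26264) = (46760 - 7965/15)*(1/26264) = (46760 - 7965*1/15)*(1/26264) = (46760 - 531)*(1/26264) = 46229*(1/26264) = 46229/26264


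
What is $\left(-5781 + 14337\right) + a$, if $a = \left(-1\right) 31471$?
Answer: $-22915$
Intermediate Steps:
$a = -31471$
$\left(-5781 + 14337\right) + a = \left(-5781 + 14337\right) - 31471 = 8556 - 31471 = -22915$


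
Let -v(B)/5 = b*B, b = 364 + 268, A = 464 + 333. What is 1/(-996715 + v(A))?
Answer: -1/3515235 ≈ -2.8448e-7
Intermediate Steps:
A = 797
b = 632
v(B) = -3160*B
1/(-996715 + v(A)) = 1/(-996715 - 3160*797) = 1/(-996715 - 2518520) = 1/(-3515235) = -1/3515235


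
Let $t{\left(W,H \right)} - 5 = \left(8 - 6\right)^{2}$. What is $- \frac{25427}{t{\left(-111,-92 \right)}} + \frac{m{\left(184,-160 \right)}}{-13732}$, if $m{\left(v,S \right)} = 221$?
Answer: $- \frac{349165553}{123588} \approx -2825.2$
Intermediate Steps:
$t{\left(W,H \right)} = 9$ ($t{\left(W,H \right)} = 5 + \left(8 - 6\right)^{2} = 5 + 2^{2} = 5 + 4 = 9$)
$- \frac{25427}{t{\left(-111,-92 \right)}} + \frac{m{\left(184,-160 \right)}}{-13732} = - \frac{25427}{9} + \frac{221}{-13732} = \left(-25427\right) \frac{1}{9} + 221 \left(- \frac{1}{13732}\right) = - \frac{25427}{9} - \frac{221}{13732} = - \frac{349165553}{123588}$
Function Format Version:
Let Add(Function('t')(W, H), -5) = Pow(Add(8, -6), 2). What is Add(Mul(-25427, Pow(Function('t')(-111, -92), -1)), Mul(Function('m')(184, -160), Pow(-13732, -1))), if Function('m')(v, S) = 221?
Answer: Rational(-349165553, 123588) ≈ -2825.2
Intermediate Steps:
Function('t')(W, H) = 9 (Function('t')(W, H) = Add(5, Pow(Add(8, -6), 2)) = Add(5, Pow(2, 2)) = Add(5, 4) = 9)
Add(Mul(-25427, Pow(Function('t')(-111, -92), -1)), Mul(Function('m')(184, -160), Pow(-13732, -1))) = Add(Mul(-25427, Pow(9, -1)), Mul(221, Pow(-13732, -1))) = Add(Mul(-25427, Rational(1, 9)), Mul(221, Rational(-1, 13732))) = Add(Rational(-25427, 9), Rational(-221, 13732)) = Rational(-349165553, 123588)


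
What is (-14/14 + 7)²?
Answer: 36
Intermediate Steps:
(-14/14 + 7)² = (-14*1/14 + 7)² = (-1 + 7)² = 6² = 36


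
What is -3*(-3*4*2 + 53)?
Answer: -87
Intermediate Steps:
-3*(-3*4*2 + 53) = -3*(-12*2 + 53) = -3*(-24 + 53) = -3*29 = -87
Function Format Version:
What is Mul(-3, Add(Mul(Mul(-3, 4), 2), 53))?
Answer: -87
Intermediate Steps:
Mul(-3, Add(Mul(Mul(-3, 4), 2), 53)) = Mul(-3, Add(Mul(-12, 2), 53)) = Mul(-3, Add(-24, 53)) = Mul(-3, 29) = -87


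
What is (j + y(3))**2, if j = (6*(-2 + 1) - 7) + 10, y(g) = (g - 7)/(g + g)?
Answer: 121/9 ≈ 13.444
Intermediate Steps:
y(g) = (-7 + g)/(2*g) (y(g) = (-7 + g)/((2*g)) = (-7 + g)*(1/(2*g)) = (-7 + g)/(2*g))
j = -3 (j = (6*(-1) - 7) + 10 = (-6 - 7) + 10 = -13 + 10 = -3)
(j + y(3))**2 = (-3 + (1/2)*(-7 + 3)/3)**2 = (-3 + (1/2)*(1/3)*(-4))**2 = (-3 - 2/3)**2 = (-11/3)**2 = 121/9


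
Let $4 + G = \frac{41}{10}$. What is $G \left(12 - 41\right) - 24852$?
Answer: $- \frac{248549}{10} \approx -24855.0$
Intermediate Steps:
$G = \frac{1}{10}$ ($G = -4 + \frac{41}{10} = \frac{1}{10} \approx 0.1$)
$G \left(12 - 41\right) - 24852 = \frac{12 - 41}{10} - 24852 = \frac{1}{10} \left(-29\right) - 24852 = - \frac{29}{10} - 24852 = - \frac{248549}{10}$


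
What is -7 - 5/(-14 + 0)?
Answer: -93/14 ≈ -6.6429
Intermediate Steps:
-7 - 5/(-14 + 0) = -7 - 5/(-14) = -7 - 1/14*(-5) = -7 + 5/14 = -93/14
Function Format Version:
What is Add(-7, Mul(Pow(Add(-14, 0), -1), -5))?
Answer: Rational(-93, 14) ≈ -6.6429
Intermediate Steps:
Add(-7, Mul(Pow(Add(-14, 0), -1), -5)) = Add(-7, Mul(Pow(-14, -1), -5)) = Add(-7, Mul(Rational(-1, 14), -5)) = Add(-7, Rational(5, 14)) = Rational(-93, 14)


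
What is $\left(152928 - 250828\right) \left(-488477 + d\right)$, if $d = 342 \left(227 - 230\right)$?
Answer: $47922343700$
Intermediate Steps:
$d = -1026$ ($d = 342 \left(227 - 230\right) = 342 \left(-3\right) = -1026$)
$\left(152928 - 250828\right) \left(-488477 + d\right) = \left(152928 - 250828\right) \left(-488477 - 1026\right) = \left(-97900\right) \left(-489503\right) = 47922343700$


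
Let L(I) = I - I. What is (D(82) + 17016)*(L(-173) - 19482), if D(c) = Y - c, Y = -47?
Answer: -328992534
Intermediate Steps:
L(I) = 0
D(c) = -47 - c
(D(82) + 17016)*(L(-173) - 19482) = ((-47 - 1*82) + 17016)*(0 - 19482) = ((-47 - 82) + 17016)*(-19482) = (-129 + 17016)*(-19482) = 16887*(-19482) = -328992534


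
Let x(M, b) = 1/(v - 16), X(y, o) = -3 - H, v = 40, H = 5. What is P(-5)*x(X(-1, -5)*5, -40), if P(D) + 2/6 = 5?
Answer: 7/36 ≈ 0.19444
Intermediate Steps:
P(D) = 14/3 (P(D) = -⅓ + 5 = 14/3)
X(y, o) = -8 (X(y, o) = -3 - 1*5 = -3 - 5 = -8)
x(M, b) = 1/24 (x(M, b) = 1/(40 - 16) = 1/24)
P(-5)*x(X(-1, -5)*5, -40) = (14/3)*(1/24) = 7/36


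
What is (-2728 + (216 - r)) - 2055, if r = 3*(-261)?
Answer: -3784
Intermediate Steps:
r = -783
(-2728 + (216 - r)) - 2055 = (-2728 + (216 - 1*(-783))) - 2055 = (-2728 + (216 + 783)) - 2055 = (-2728 + 999) - 2055 = -1729 - 2055 = -3784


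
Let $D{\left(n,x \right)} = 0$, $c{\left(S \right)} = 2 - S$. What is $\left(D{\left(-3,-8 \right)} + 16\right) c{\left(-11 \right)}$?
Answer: $208$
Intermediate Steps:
$\left(D{\left(-3,-8 \right)} + 16\right) c{\left(-11 \right)} = \left(0 + 16\right) \left(2 - -11\right) = 16 \left(2 + 11\right) = 16 \cdot 13 = 208$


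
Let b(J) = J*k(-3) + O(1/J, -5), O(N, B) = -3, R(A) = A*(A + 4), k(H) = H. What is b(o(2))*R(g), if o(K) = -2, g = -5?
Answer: 15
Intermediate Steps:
R(A) = A*(4 + A)
b(J) = -3 - 3*J (b(J) = J*(-3) - 3 = -3*J - 3 = -3 - 3*J)
b(o(2))*R(g) = (-3 - 3*(-2))*(-5*(4 - 5)) = (-3 + 6)*(-5*(-1)) = 3*5 = 15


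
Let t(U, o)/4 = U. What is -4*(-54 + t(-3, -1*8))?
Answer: 264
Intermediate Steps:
t(U, o) = 4*U
-4*(-54 + t(-3, -1*8)) = -4*(-54 + 4*(-3)) = -4*(-54 - 12) = -4*(-66) = 264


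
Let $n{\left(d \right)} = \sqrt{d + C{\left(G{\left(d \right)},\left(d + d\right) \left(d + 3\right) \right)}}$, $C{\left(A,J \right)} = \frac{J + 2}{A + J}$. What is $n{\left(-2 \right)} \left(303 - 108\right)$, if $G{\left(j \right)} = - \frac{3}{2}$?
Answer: $\frac{585 i \sqrt{22}}{11} \approx 249.44 i$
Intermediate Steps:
$G{\left(j \right)} = - \frac{3}{2}$ ($G{\left(j \right)} = \left(-3\right) \frac{1}{2} = - \frac{3}{2}$)
$C{\left(A,J \right)} = \frac{2 + J}{A + J}$
$n{\left(d \right)} = \sqrt{d + \frac{2 + 2 d \left(3 + d\right)}{- \frac{3}{2} + 2 d \left(3 + d\right)}}$ ($n{\left(d \right)} = \sqrt{d + \frac{2 + \left(d + d\right) \left(d + 3\right)}{- \frac{3}{2} + \left(d + d\right) \left(d + 3\right)}} = \sqrt{d + \frac{2 + 2 d \left(3 + d\right)}{- \frac{3}{2} + 2 d \left(3 + d\right)}}$)
$n{\left(-2 \right)} \left(303 - 108\right) = \sqrt{\frac{4 + 4 \left(-2\right)^{3} + 9 \left(-2\right) + 16 \left(-2\right)^{2}}{-3 + 4 \left(-2\right)^{2} + 12 \left(-2\right)}} \left(303 - 108\right) = \sqrt{\frac{4 + 4 \left(-8\right) - 18 + 16 \cdot 4}{-3 + 4 \cdot 4 - 24}} \cdot 195 = \sqrt{\frac{4 - 32 - 18 + 64}{-3 + 16 - 24}} \cdot 195 = \sqrt{\frac{1}{-11} \cdot 18} \cdot 195 = \sqrt{\left(- \frac{1}{11}\right) 18} \cdot 195 = \sqrt{- \frac{18}{11}} \cdot 195 = \frac{3 i \sqrt{22}}{11} \cdot 195 = \frac{585 i \sqrt{22}}{11}$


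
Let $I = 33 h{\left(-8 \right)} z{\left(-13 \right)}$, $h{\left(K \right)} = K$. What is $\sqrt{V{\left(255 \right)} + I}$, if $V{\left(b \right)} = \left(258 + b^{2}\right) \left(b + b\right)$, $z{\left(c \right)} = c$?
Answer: $\sqrt{33297762} \approx 5770.4$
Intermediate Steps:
$V{\left(b \right)} = 2 b \left(258 + b^{2}\right)$ ($V{\left(b \right)} = \left(258 + b^{2}\right) 2 b = 2 b \left(258 + b^{2}\right)$)
$I = 3432$ ($I = 33 \left(-8\right) \left(-13\right) = \left(-264\right) \left(-13\right) = 3432$)
$\sqrt{V{\left(255 \right)} + I} = \sqrt{2 \cdot 255 \left(258 + 255^{2}\right) + 3432} = \sqrt{2 \cdot 255 \left(258 + 65025\right) + 3432} = \sqrt{2 \cdot 255 \cdot 65283 + 3432} = \sqrt{33294330 + 3432} = \sqrt{33297762}$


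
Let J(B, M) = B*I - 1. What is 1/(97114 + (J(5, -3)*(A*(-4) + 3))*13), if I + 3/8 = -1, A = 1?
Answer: 8/777731 ≈ 1.0286e-5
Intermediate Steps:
I = -11/8 (I = -3/8 - 1 = -11/8 ≈ -1.3750)
J(B, M) = -1 - 11*B/8 (J(B, M) = B*(-11/8) - 1 = -11*B/8 - 1 = -1 - 11*B/8)
1/(97114 + (J(5, -3)*(A*(-4) + 3))*13) = 1/(97114 + ((-1 - 11/8*5)*(1*(-4) + 3))*13) = 1/(97114 + ((-1 - 55/8)*(-4 + 3))*13) = 1/(97114 - 63/8*(-1)*13) = 1/(97114 + (63/8)*13) = 1/(97114 + 819/8) = 1/(777731/8) = 8/777731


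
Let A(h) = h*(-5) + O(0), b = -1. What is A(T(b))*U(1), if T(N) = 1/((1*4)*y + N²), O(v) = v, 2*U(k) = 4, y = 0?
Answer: -10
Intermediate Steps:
U(k) = 2 (U(k) = (½)*4 = 2)
T(N) = N⁻² (T(N) = 1/((1*4)*0 + N²) = 1/(4*0 + N²) = 1/(0 + N²) = 1/(N²) = N⁻²)
A(h) = -5*h (A(h) = h*(-5) + 0 = -5*h + 0 = -5*h)
A(T(b))*U(1) = -5/(-1)²*2 = -5*1*2 = -5*2 = -10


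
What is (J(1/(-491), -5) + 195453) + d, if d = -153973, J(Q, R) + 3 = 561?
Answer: 42038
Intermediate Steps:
J(Q, R) = 558 (J(Q, R) = -3 + 561 = 558)
(J(1/(-491), -5) + 195453) + d = (558 + 195453) - 153973 = 196011 - 153973 = 42038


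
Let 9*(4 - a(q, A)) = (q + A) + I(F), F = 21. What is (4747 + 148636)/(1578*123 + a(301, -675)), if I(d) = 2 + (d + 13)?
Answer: 1380447/1747220 ≈ 0.79008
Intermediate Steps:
I(d) = 15 + d (I(d) = 2 + (13 + d) = 15 + d)
a(q, A) = -A/9 - q/9 (a(q, A) = 4 - ((q + A) + (15 + 21))/9 = 4 - ((A + q) + 36)/9 = 4 - (36 + A + q)/9 = 4 + (-4 - A/9 - q/9) = -A/9 - q/9)
(4747 + 148636)/(1578*123 + a(301, -675)) = (4747 + 148636)/(1578*123 + (-⅑*(-675) - ⅑*301)) = 153383/(194094 + (75 - 301/9)) = 153383/(194094 + 374/9) = 153383/(1747220/9) = 153383*(9/1747220) = 1380447/1747220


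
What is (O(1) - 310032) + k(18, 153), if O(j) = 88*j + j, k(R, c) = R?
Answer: -309925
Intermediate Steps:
O(j) = 89*j
(O(1) - 310032) + k(18, 153) = (89*1 - 310032) + 18 = (89 - 310032) + 18 = -309943 + 18 = -309925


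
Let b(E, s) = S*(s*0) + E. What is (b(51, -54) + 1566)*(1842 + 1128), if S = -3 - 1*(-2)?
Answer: 4802490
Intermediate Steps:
S = -1 (S = -3 + 2 = -1)
b(E, s) = E (b(E, s) = -s*0 + E = -1*0 + E = 0 + E = E)
(b(51, -54) + 1566)*(1842 + 1128) = (51 + 1566)*(1842 + 1128) = 1617*2970 = 4802490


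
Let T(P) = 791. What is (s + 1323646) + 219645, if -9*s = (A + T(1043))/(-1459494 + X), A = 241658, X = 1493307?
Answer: 469649444798/304317 ≈ 1.5433e+6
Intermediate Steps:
s = -242449/304317 (s = -(241658 + 791)/(9*(-1459494 + 1493307)) = -242449/(9*33813) = -1/9*242449/33813 = -242449/304317 ≈ -0.79670)
(s + 1323646) + 219645 = (-242449/304317 + 1323646) + 219645 = 402807737333/304317 + 219645 = 469649444798/304317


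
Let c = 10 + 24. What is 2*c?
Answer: 68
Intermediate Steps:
c = 34
2*c = 2*34 = 68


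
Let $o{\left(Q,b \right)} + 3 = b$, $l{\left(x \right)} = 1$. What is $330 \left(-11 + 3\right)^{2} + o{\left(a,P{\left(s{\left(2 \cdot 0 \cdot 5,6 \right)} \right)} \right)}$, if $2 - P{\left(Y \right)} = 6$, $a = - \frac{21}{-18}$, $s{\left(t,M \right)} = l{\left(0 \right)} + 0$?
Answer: $21113$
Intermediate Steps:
$s{\left(t,M \right)} = 1$ ($s{\left(t,M \right)} = 1 + 0 = 1$)
$a = \frac{7}{6}$ ($a = \left(-21\right) \left(- \frac{1}{18}\right) = \frac{7}{6} \approx 1.1667$)
$P{\left(Y \right)} = -4$ ($P{\left(Y \right)} = 2 - 6 = -4$)
$o{\left(Q,b \right)} = -3 + b$
$330 \left(-11 + 3\right)^{2} + o{\left(a,P{\left(s{\left(2 \cdot 0 \cdot 5,6 \right)} \right)} \right)} = 330 \left(-11 + 3\right)^{2} - 7 = 330 \left(-8\right)^{2} - 7 = 330 \cdot 64 - 7 = 21120 - 7 = 21113$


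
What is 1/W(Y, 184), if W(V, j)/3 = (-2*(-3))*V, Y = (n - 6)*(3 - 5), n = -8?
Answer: 1/504 ≈ 0.0019841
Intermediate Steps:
Y = 28 (Y = (-8 - 6)*(3 - 5) = -14*(-2) = 28)
W(V, j) = 18*V (W(V, j) = 3*((-2*(-3))*V) = 3*(6*V) = 18*V)
1/W(Y, 184) = 1/(18*28) = 1/504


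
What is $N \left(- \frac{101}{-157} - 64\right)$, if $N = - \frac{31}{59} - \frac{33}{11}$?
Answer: $\frac{2068976}{9263} \approx 223.36$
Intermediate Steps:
$N = - \frac{208}{59}$ ($N = \left(-31\right) \frac{1}{59} - 3 = - \frac{31}{59} - 3 = - \frac{208}{59} \approx -3.5254$)
$N \left(- \frac{101}{-157} - 64\right) = - \frac{208 \left(- \frac{101}{-157} - 64\right)}{59} = - \frac{208 \left(\left(-101\right) \left(- \frac{1}{157}\right) - 64\right)}{59} = - \frac{208 \left(\frac{101}{157} - 64\right)}{59} = \left(- \frac{208}{59}\right) \left(- \frac{9947}{157}\right) = \frac{2068976}{9263}$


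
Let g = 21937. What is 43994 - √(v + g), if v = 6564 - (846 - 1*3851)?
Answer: 43994 - √31506 ≈ 43817.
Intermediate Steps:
v = 9569 (v = 6564 - (846 - 3851) = 6564 - 1*(-3005) = 6564 + 3005 = 9569)
43994 - √(v + g) = 43994 - √(9569 + 21937) = 43994 - √31506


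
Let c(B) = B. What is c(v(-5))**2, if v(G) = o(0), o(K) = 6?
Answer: 36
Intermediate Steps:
v(G) = 6
c(v(-5))**2 = 6**2 = 36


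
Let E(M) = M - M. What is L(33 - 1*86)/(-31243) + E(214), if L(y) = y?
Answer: 53/31243 ≈ 0.0016964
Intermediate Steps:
E(M) = 0
L(33 - 1*86)/(-31243) + E(214) = (33 - 1*86)/(-31243) + 0 = (33 - 86)*(-1/31243) + 0 = -53*(-1/31243) + 0 = 53/31243 + 0 = 53/31243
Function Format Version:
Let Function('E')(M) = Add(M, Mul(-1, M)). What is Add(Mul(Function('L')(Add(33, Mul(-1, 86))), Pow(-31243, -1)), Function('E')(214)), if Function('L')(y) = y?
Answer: Rational(53, 31243) ≈ 0.0016964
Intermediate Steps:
Function('E')(M) = 0
Add(Mul(Function('L')(Add(33, Mul(-1, 86))), Pow(-31243, -1)), Function('E')(214)) = Add(Mul(Add(33, Mul(-1, 86)), Pow(-31243, -1)), 0) = Add(Mul(Add(33, -86), Rational(-1, 31243)), 0) = Add(Mul(-53, Rational(-1, 31243)), 0) = Add(Rational(53, 31243), 0) = Rational(53, 31243)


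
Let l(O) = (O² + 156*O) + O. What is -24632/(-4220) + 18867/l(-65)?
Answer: 3384031/1261780 ≈ 2.6819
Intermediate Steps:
l(O) = O² + 157*O
-24632/(-4220) + 18867/l(-65) = -24632/(-4220) + 18867/((-65*(157 - 65))) = -24632*(-1/4220) + 18867/((-65*92)) = 6158/1055 + 18867/(-5980) = 6158/1055 + 18867*(-1/5980) = 6158/1055 - 18867/5980 = 3384031/1261780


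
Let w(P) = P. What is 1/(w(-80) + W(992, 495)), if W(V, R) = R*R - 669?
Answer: 1/244276 ≈ 4.0937e-6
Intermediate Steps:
W(V, R) = -669 + R² (W(V, R) = R² - 669 = -669 + R²)
1/(w(-80) + W(992, 495)) = 1/(-80 + (-669 + 495²)) = 1/(-80 + (-669 + 245025)) = 1/(-80 + 244356) = 1/244276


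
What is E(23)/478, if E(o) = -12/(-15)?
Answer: 2/1195 ≈ 0.0016736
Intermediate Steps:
E(o) = ⅘ (E(o) = -12*(-1/15) = ⅘)
E(23)/478 = (⅘)/478 = (⅘)*(1/478) = 2/1195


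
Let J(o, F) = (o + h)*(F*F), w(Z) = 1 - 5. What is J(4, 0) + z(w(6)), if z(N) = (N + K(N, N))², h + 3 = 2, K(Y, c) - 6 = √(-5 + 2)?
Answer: (2 + I*√3)² ≈ 1.0 + 6.9282*I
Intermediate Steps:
w(Z) = -4
K(Y, c) = 6 + I*√3 (K(Y, c) = 6 + √(-5 + 2) = 6 + √(-3) = 6 + I*√3)
h = -1 (h = -3 + 2 = -1)
z(N) = (6 + N + I*√3)² (z(N) = (N + (6 + I*√3))² = (6 + N + I*√3)²)
J(o, F) = F²*(-1 + o) (J(o, F) = (o - 1)*(F*F) = (-1 + o)*F² = F²*(-1 + o))
J(4, 0) + z(w(6)) = 0²*(-1 + 4) + (6 - 4 + I*√3)² = 0*3 + (2 + I*√3)² = 0 + (2 + I*√3)² = (2 + I*√3)²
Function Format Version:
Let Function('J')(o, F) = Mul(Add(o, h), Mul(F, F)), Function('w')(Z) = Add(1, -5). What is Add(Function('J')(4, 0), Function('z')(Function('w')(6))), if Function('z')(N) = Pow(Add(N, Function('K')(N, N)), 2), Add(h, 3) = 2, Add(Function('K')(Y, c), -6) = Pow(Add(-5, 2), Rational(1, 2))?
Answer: Pow(Add(2, Mul(I, Pow(3, Rational(1, 2)))), 2) ≈ Add(1.0000, Mul(6.9282, I))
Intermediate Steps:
Function('w')(Z) = -4
Function('K')(Y, c) = Add(6, Mul(I, Pow(3, Rational(1, 2)))) (Function('K')(Y, c) = Add(6, Pow(Add(-5, 2), Rational(1, 2))) = Add(6, Pow(-3, Rational(1, 2))) = Add(6, Mul(I, Pow(3, Rational(1, 2)))))
h = -1 (h = Add(-3, 2) = -1)
Function('z')(N) = Pow(Add(6, N, Mul(I, Pow(3, Rational(1, 2)))), 2) (Function('z')(N) = Pow(Add(N, Add(6, Mul(I, Pow(3, Rational(1, 2))))), 2) = Pow(Add(6, N, Mul(I, Pow(3, Rational(1, 2)))), 2))
Function('J')(o, F) = Mul(Pow(F, 2), Add(-1, o)) (Function('J')(o, F) = Mul(Add(o, -1), Mul(F, F)) = Mul(Add(-1, o), Pow(F, 2)) = Mul(Pow(F, 2), Add(-1, o)))
Add(Function('J')(4, 0), Function('z')(Function('w')(6))) = Add(Mul(Pow(0, 2), Add(-1, 4)), Pow(Add(6, -4, Mul(I, Pow(3, Rational(1, 2)))), 2)) = Add(Mul(0, 3), Pow(Add(2, Mul(I, Pow(3, Rational(1, 2)))), 2)) = Add(0, Pow(Add(2, Mul(I, Pow(3, Rational(1, 2)))), 2)) = Pow(Add(2, Mul(I, Pow(3, Rational(1, 2)))), 2)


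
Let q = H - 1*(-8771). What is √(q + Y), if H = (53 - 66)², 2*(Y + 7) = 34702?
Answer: 2*√6571 ≈ 162.12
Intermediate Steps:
Y = 17344 (Y = -7 + (½)*34702 = -7 + 17351 = 17344)
H = 169 (H = (-13)² = 169)
q = 8940 (q = 169 - 1*(-8771) = 169 + 8771 = 8940)
√(q + Y) = √(8940 + 17344) = √26284 = 2*√6571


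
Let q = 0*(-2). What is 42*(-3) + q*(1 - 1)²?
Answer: -126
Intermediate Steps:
q = 0
42*(-3) + q*(1 - 1)² = 42*(-3) + 0*(1 - 1)² = -126 + 0*0² = -126 + 0*0 = -126 + 0 = -126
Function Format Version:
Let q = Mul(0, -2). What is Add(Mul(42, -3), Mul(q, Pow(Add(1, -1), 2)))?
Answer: -126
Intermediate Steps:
q = 0
Add(Mul(42, -3), Mul(q, Pow(Add(1, -1), 2))) = Add(Mul(42, -3), Mul(0, Pow(Add(1, -1), 2))) = Add(-126, Mul(0, Pow(0, 2))) = Add(-126, Mul(0, 0)) = Add(-126, 0) = -126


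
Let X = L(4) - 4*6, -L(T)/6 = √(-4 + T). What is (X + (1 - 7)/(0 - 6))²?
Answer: 529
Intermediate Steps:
L(T) = -6*√(-4 + T)
X = -24 (X = -6*√(-4 + 4) - 4*6 = -6*√0 - 24 = -6*0 - 24 = 0 - 24 = -24)
(X + (1 - 7)/(0 - 6))² = (-24 + (1 - 7)/(0 - 6))² = (-24 - 6/(-6))² = (-24 - 6*(-⅙))² = (-24 + 1)² = (-23)² = 529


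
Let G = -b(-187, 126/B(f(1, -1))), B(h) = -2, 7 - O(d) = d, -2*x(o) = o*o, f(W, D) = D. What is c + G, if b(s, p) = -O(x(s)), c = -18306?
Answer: -1629/2 ≈ -814.50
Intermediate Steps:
x(o) = -o²/2 (x(o) = -o*o/2 = -o²/2)
O(d) = 7 - d
b(s, p) = -7 - s²/2 (b(s, p) = -(7 - (-1)*s²/2) = -(7 + s²/2) = -7 - s²/2)
G = 34983/2 (G = -(-7 - ½*(-187)²) = -(-7 - ½*34969) = -(-7 - 34969/2) = -1*(-34983/2) = 34983/2 ≈ 17492.)
c + G = -18306 + 34983/2 = -1629/2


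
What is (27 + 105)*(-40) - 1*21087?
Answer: -26367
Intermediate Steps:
(27 + 105)*(-40) - 1*21087 = 132*(-40) - 21087 = -5280 - 21087 = -26367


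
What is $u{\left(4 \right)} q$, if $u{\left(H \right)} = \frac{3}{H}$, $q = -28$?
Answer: $-21$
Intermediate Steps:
$u{\left(4 \right)} q = \frac{3}{4} \left(-28\right) = -21$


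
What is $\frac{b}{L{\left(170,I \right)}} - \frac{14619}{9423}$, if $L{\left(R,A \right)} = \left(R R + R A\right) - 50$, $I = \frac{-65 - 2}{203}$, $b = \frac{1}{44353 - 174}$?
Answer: $- \frac{1258370985460097}{811110869553240} \approx -1.5514$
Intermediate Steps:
$b = \frac{1}{44179} \approx 2.2635 \cdot 10^{-5}$
$I = - \frac{67}{203}$ ($I = \left(-67\right) \frac{1}{203} = - \frac{67}{203} \approx -0.33005$)
$L{\left(R,A \right)} = -50 + R^{2} + A R$ ($L{\left(R,A \right)} = \left(R^{2} + A R\right) - 50 = -50 + R^{2} + A R$)
$\frac{b}{L{\left(170,I \right)}} - \frac{14619}{9423} = \frac{1}{44179 \left(-50 + 170^{2} - \frac{11390}{203}\right)} - \frac{14619}{9423} = \frac{1}{44179 \left(-50 + 28900 - \frac{11390}{203}\right)} - \frac{4873}{3141} = \frac{1}{44179 \cdot \frac{5845160}{203}} - \frac{4873}{3141} = \frac{1}{44179} \cdot \frac{203}{5845160} - \frac{4873}{3141} = \frac{203}{258233323640} - \frac{4873}{3141} = - \frac{1258370985460097}{811110869553240}$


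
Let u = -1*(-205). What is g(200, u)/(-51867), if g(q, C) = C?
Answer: -205/51867 ≈ -0.0039524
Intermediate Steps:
u = 205
g(200, u)/(-51867) = 205/(-51867) = 205*(-1/51867) = -205/51867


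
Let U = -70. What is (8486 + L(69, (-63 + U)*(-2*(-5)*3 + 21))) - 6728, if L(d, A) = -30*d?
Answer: -312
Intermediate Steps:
(8486 + L(69, (-63 + U)*(-2*(-5)*3 + 21))) - 6728 = (8486 - 30*69) - 6728 = (8486 - 2070) - 6728 = 6416 - 6728 = -312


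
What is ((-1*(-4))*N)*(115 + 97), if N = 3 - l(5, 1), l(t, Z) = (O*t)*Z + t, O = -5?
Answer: 19504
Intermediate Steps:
l(t, Z) = t - 5*Z*t (l(t, Z) = (-5*t)*Z + t = -5*Z*t + t = t - 5*Z*t)
N = 23 (N = 3 - 5*(1 - 5*1) = 3 - 5*(1 - 5) = 3 - 5*(-4) = 3 - 1*(-20) = 3 + 20 = 23)
((-1*(-4))*N)*(115 + 97) = (-1*(-4)*23)*(115 + 97) = (4*23)*212 = 92*212 = 19504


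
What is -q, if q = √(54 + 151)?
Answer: -√205 ≈ -14.318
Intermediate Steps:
q = √205 ≈ 14.318
-q = -√205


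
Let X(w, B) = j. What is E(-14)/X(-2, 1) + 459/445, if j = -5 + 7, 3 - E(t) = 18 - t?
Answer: -11987/890 ≈ -13.469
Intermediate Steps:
E(t) = -15 + t (E(t) = 3 - (18 - t) = 3 + (-18 + t) = -15 + t)
j = 2
X(w, B) = 2
E(-14)/X(-2, 1) + 459/445 = (-15 - 14)/2 + 459/445 = -29*½ + 459*(1/445) = -29/2 + 459/445 = -11987/890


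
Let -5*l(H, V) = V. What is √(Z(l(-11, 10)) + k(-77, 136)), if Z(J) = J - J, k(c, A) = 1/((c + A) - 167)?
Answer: I*√3/18 ≈ 0.096225*I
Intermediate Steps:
l(H, V) = -V/5
k(c, A) = 1/(-167 + A + c) (k(c, A) = 1/((A + c) - 167) = 1/(-167 + A + c))
Z(J) = 0
√(Z(l(-11, 10)) + k(-77, 136)) = √(0 + 1/(-167 + 136 - 77)) = √(0 + 1/(-108)) = √(0 - 1/108) = √(-1/108) = I*√3/18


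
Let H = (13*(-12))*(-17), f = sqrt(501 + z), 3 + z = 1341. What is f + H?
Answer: 2652 + sqrt(1839) ≈ 2694.9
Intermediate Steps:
z = 1338 (z = -3 + 1341 = 1338)
f = sqrt(1839) (f = sqrt(501 + 1338) = sqrt(1839) ≈ 42.884)
H = 2652 (H = -156*(-17) = 2652)
f + H = sqrt(1839) + 2652 = 2652 + sqrt(1839)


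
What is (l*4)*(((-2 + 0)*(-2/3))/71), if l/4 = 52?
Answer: 3328/213 ≈ 15.624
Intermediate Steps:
l = 208 (l = 4*52 = 208)
(l*4)*(((-2 + 0)*(-2/3))/71) = (208*4)*(((-2 + 0)*(-2/3))/71) = 832*(-(-4)/3*(1/71)) = 832*(-2*(-2/3)*(1/71)) = 832*((4/3)*(1/71)) = 832*(4/213) = 3328/213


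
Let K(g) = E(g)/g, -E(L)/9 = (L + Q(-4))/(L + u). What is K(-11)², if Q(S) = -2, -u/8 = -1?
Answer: 1521/121 ≈ 12.570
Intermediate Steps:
u = 8 (u = -8*(-1) = 8)
E(L) = -9*(-2 + L)/(8 + L) (E(L) = -9*(L - 2)/(L + 8) = -9*(-2 + L)/(8 + L))
K(g) = 9*(2 - g)/(g*(8 + g)) (K(g) = (9*(2 - g)/(8 + g))/g = 9*(2 - g)/(g*(8 + g)))
K(-11)² = (9*(2 - 1*(-11))/(-11*(8 - 11)))² = (9*(-1/11)*(2 + 11)/(-3))² = (9*(-1/11)*(-⅓)*13)² = (39/11)² = 1521/121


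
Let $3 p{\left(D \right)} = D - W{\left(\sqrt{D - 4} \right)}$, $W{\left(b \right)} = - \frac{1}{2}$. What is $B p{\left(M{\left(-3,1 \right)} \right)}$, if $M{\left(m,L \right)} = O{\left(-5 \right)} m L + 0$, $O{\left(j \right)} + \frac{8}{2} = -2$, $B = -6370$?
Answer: $- \frac{117845}{3} \approx -39282.0$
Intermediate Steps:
$O{\left(j \right)} = -6$ ($O{\left(j \right)} = -4 - 2 = -6$)
$M{\left(m,L \right)} = - 6 L m$ ($M{\left(m,L \right)} = - 6 m L + 0 = - 6 L m + 0 = - 6 L m$)
$W{\left(b \right)} = - \frac{1}{2}$ ($W{\left(b \right)} = \left(-1\right) \frac{1}{2} = - \frac{1}{2}$)
$p{\left(D \right)} = \frac{1}{6} + \frac{D}{3}$ ($p{\left(D \right)} = \frac{D - - \frac{1}{2}}{3} = \frac{D + \frac{1}{2}}{3} = \frac{\frac{1}{2} + D}{3} = \frac{1}{6} + \frac{D}{3}$)
$B p{\left(M{\left(-3,1 \right)} \right)} = - 6370 \left(\frac{1}{6} + \frac{\left(-6\right) 1 \left(-3\right)}{3}\right) = - 6370 \left(\frac{1}{6} + \frac{1}{3} \cdot 18\right) = - 6370 \left(\frac{1}{6} + 6\right) = \left(-6370\right) \frac{37}{6} = - \frac{117845}{3}$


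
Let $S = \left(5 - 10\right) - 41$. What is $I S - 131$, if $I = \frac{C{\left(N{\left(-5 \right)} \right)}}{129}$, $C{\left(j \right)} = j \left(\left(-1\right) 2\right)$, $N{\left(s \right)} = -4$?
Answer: $- \frac{17267}{129} \approx -133.85$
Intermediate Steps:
$C{\left(j \right)} = - 2 j$ ($C{\left(j \right)} = j \left(-2\right) = - 2 j$)
$S = -46$ ($S = \left(5 - 10\right) - 41 = -5 - 41 = -46$)
$I = \frac{8}{129}$ ($I = \frac{\left(-2\right) \left(-4\right)}{129} = 8 \cdot \frac{1}{129} = \frac{8}{129} \approx 0.062016$)
$I S - 131 = \frac{8}{129} \left(-46\right) - 131 = - \frac{368}{129} - 131 = - \frac{17267}{129}$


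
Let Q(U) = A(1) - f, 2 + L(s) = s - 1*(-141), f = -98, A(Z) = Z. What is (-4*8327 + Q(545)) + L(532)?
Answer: -32538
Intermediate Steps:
L(s) = 139 + s (L(s) = -2 + (s - 1*(-141)) = -2 + (s + 141) = -2 + (141 + s) = 139 + s)
Q(U) = 99 (Q(U) = 1 - 1*(-98) = 1 + 98 = 99)
(-4*8327 + Q(545)) + L(532) = (-4*8327 + 99) + (139 + 532) = (-33308 + 99) + 671 = -33209 + 671 = -32538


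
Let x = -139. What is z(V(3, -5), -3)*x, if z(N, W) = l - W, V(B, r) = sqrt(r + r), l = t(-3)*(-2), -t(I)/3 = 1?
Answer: -1251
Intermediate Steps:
t(I) = -3 (t(I) = -3*1 = -3)
l = 6 (l = -3*(-2) = 6)
V(B, r) = sqrt(2)*sqrt(r) (V(B, r) = sqrt(2*r) = sqrt(2)*sqrt(r))
z(N, W) = 6 - W
z(V(3, -5), -3)*x = (6 - 1*(-3))*(-139) = (6 + 3)*(-139) = 9*(-139) = -1251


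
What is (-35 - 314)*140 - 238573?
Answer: -287433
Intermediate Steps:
(-35 - 314)*140 - 238573 = -349*140 - 238573 = -48860 - 238573 = -287433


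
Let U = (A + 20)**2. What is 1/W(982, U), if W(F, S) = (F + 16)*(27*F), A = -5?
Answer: 1/26460972 ≈ 3.7791e-8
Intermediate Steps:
U = 225 (U = (-5 + 20)**2 = 15**2 = 225)
W(F, S) = 27*F*(16 + F) (W(F, S) = (16 + F)*(27*F) = 27*F*(16 + F))
1/W(982, U) = 1/(27*982*(16 + 982)) = 1/(27*982*998) = 1/26460972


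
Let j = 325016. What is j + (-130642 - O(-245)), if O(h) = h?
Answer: 194619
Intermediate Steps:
j + (-130642 - O(-245)) = 325016 + (-130642 - 1*(-245)) = 325016 + (-130642 + 245) = 325016 - 130397 = 194619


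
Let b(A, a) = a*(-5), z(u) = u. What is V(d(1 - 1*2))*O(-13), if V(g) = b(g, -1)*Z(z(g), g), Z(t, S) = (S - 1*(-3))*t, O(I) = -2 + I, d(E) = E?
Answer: 150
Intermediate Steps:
b(A, a) = -5*a
Z(t, S) = t*(3 + S) (Z(t, S) = (S + 3)*t = (3 + S)*t = t*(3 + S))
V(g) = 5*g*(3 + g) (V(g) = (-5*(-1))*(g*(3 + g)) = 5*(g*(3 + g)) = 5*g*(3 + g))
V(d(1 - 1*2))*O(-13) = (5*(1 - 1*2)*(3 + (1 - 1*2)))*(-2 - 13) = (5*(1 - 2)*(3 + (1 - 2)))*(-15) = (5*(-1)*(3 - 1))*(-15) = (5*(-1)*2)*(-15) = -10*(-15) = 150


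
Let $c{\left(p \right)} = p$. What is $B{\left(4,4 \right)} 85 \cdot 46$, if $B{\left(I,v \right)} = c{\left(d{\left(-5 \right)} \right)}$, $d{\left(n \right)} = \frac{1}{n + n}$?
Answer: $-391$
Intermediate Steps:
$d{\left(n \right)} = \frac{1}{2 n}$
$B{\left(I,v \right)} = - \frac{1}{10}$ ($B{\left(I,v \right)} = \frac{1}{2 \left(-5\right)} = \frac{1}{2} \left(- \frac{1}{5}\right) = - \frac{1}{10}$)
$B{\left(4,4 \right)} 85 \cdot 46 = \left(- \frac{1}{10}\right) 85 \cdot 46 = \left(- \frac{17}{2}\right) 46 = -391$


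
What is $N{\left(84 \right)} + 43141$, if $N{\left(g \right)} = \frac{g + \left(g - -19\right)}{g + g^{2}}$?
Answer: $\frac{18119231}{420} \approx 43141.0$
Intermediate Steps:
$N{\left(g \right)} = \frac{19 + 2 g}{g + g^{2}}$ ($N{\left(g \right)} = \frac{g + \left(g + 19\right)}{g + g^{2}} = \frac{g + \left(19 + g\right)}{g + g^{2}} = \frac{19 + 2 g}{g + g^{2}}$)
$N{\left(84 \right)} + 43141 = \frac{19 + 2 \cdot 84}{84 \left(1 + 84\right)} + 43141 = \frac{19 + 168}{84 \cdot 85} + 43141 = \frac{1}{84} \cdot \frac{1}{85} \cdot 187 + 43141 = \frac{11}{420} + 43141 = \frac{18119231}{420}$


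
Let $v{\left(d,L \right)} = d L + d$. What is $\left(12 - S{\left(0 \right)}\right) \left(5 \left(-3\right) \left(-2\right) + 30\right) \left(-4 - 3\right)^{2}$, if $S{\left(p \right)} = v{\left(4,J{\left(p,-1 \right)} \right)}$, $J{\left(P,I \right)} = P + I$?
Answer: $35280$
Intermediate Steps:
$J{\left(P,I \right)} = I + P$
$v{\left(d,L \right)} = d + L d$ ($v{\left(d,L \right)} = L d + d = d + L d$)
$S{\left(p \right)} = 4 p$ ($S{\left(p \right)} = 4 \left(1 + \left(-1 + p\right)\right) = 4 p$)
$\left(12 - S{\left(0 \right)}\right) \left(5 \left(-3\right) \left(-2\right) + 30\right) \left(-4 - 3\right)^{2} = \left(12 - 4 \cdot 0\right) \left(5 \left(-3\right) \left(-2\right) + 30\right) \left(-4 - 3\right)^{2} = \left(12 - 0\right) \left(\left(-15\right) \left(-2\right) + 30\right) \left(-7\right)^{2} = \left(12 + 0\right) \left(30 + 30\right) 49 = 12 \cdot 60 \cdot 49 = 720 \cdot 49 = 35280$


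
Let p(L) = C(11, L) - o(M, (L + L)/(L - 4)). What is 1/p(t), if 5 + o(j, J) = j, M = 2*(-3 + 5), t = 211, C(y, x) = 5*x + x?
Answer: 1/1267 ≈ 0.00078927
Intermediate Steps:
C(y, x) = 6*x
M = 4 (M = 2*2 = 4)
o(j, J) = -5 + j
p(L) = 1 + 6*L (p(L) = 6*L - (-5 + 4) = 6*L - 1*(-1) = 6*L + 1 = 1 + 6*L)
1/p(t) = 1/(1 + 6*211) = 1/(1 + 1266) = 1/1267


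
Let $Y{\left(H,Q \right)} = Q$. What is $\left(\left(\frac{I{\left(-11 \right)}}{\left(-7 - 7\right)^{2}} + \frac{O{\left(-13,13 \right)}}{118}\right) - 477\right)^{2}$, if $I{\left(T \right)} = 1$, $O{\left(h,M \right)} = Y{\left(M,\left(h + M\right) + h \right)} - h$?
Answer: $\frac{8740567081}{38416} \approx 2.2752 \cdot 10^{5}$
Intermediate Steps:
$O{\left(h,M \right)} = M + h$ ($O{\left(h,M \right)} = \left(\left(h + M\right) + h\right) - h = \left(\left(M + h\right) + h\right) - h = \left(M + 2 h\right) - h = M + h$)
$\left(\left(\frac{I{\left(-11 \right)}}{\left(-7 - 7\right)^{2}} + \frac{O{\left(-13,13 \right)}}{118}\right) - 477\right)^{2} = \left(\left(1 \frac{1}{\left(-7 - 7\right)^{2}} + \frac{13 - 13}{118}\right) - 477\right)^{2} = \left(\left(1 \frac{1}{\left(-14\right)^{2}} + 0 \cdot \frac{1}{118}\right) - 477\right)^{2} = \left(\left(1 \cdot \frac{1}{196} + 0\right) - 477\right)^{2} = \left(\left(\frac{1}{196} + 0\right) - 477\right)^{2} = \left(\frac{1}{196} - 477\right)^{2} = \left(- \frac{93491}{196}\right)^{2} = \frac{8740567081}{38416}$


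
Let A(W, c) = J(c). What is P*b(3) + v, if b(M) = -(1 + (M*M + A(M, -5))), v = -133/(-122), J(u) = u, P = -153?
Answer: 93463/122 ≈ 766.09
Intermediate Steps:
A(W, c) = c
v = 133/122 (v = -133*(-1/122) = 133/122 ≈ 1.0902)
b(M) = 4 - M² (b(M) = -(1 + (M*M - 5)) = -(1 + (M² - 5)) = -(1 + (-5 + M²)) = -(-4 + M²) = 4 - M²)
P*b(3) + v = -153*(4 - 1*3²) + 133/122 = -153*(4 - 1*9) + 133/122 = -153*(4 - 9) + 133/122 = -153*(-5) + 133/122 = 765 + 133/122 = 93463/122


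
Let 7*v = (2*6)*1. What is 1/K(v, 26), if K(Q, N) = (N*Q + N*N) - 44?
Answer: 7/4736 ≈ 0.0014780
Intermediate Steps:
v = 12/7 (v = ((2*6)*1)/7 = (12*1)/7 = (1/7)*12 = 12/7 ≈ 1.7143)
K(Q, N) = -44 + N**2 + N*Q (K(Q, N) = (N*Q + N**2) - 44 = (N**2 + N*Q) - 44 = -44 + N**2 + N*Q)
1/K(v, 26) = 1/(-44 + 26**2 + 26*(12/7)) = 1/(-44 + 676 + 312/7) = 1/(4736/7) = 7/4736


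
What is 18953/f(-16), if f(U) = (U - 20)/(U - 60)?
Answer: 360107/9 ≈ 40012.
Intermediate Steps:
f(U) = (-20 + U)/(-60 + U)
18953/f(-16) = 18953/(((-20 - 16)/(-60 - 16))) = 18953/((-36/(-76))) = 18953/((-1/76*(-36))) = 18953/(9/19) = 18953*(19/9) = 360107/9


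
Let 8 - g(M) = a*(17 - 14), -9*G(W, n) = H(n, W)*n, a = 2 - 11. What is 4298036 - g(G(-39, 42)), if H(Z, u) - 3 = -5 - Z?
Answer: 4298001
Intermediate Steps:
H(Z, u) = -2 - Z (H(Z, u) = 3 + (-5 - Z) = -2 - Z)
a = -9
G(W, n) = -n*(-2 - n)/9 (G(W, n) = -(-2 - n)*n/9 = -n*(-2 - n)/9)
g(M) = 35 (g(M) = 8 - (-9)*(17 - 14) = 8 - (-9)*3 = 8 - 1*(-27) = 8 + 27 = 35)
4298036 - g(G(-39, 42)) = 4298036 - 1*35 = 4298036 - 35 = 4298001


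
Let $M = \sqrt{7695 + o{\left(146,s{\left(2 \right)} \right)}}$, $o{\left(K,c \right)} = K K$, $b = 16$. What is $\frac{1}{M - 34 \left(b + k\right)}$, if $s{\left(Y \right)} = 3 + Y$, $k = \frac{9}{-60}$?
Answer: $- \frac{53890}{26140221} - \frac{100 \sqrt{29011}}{26140221} \approx -0.0027132$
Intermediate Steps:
$k = - \frac{3}{20}$ ($k = 9 \left(- \frac{1}{60}\right) = - \frac{3}{20} \approx -0.15$)
$o{\left(K,c \right)} = K^{2}$
$M = \sqrt{29011}$ ($M = \sqrt{7695 + 146^{2}} = \sqrt{7695 + 21316} = \sqrt{29011} \approx 170.33$)
$\frac{1}{M - 34 \left(b + k\right)} = \frac{1}{\sqrt{29011} - 34 \left(16 - \frac{3}{20}\right)} = \frac{1}{\sqrt{29011} - \frac{5389}{10}} = \frac{1}{- \frac{5389}{10} + \sqrt{29011}}$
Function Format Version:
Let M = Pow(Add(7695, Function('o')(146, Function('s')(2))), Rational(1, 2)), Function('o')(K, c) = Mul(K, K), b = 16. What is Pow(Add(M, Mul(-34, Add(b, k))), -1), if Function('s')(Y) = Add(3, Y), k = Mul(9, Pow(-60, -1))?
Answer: Add(Rational(-53890, 26140221), Mul(Rational(-100, 26140221), Pow(29011, Rational(1, 2)))) ≈ -0.0027132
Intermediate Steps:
k = Rational(-3, 20) (k = Mul(9, Rational(-1, 60)) = Rational(-3, 20) ≈ -0.15000)
Function('o')(K, c) = Pow(K, 2)
M = Pow(29011, Rational(1, 2)) (M = Pow(Add(7695, Pow(146, 2)), Rational(1, 2)) = Pow(Add(7695, 21316), Rational(1, 2)) = Pow(29011, Rational(1, 2)) ≈ 170.33)
Pow(Add(M, Mul(-34, Add(b, k))), -1) = Pow(Add(Pow(29011, Rational(1, 2)), Mul(-34, Add(16, Rational(-3, 20)))), -1) = Pow(Add(Pow(29011, Rational(1, 2)), Mul(-34, Rational(317, 20))), -1) = Pow(Add(Pow(29011, Rational(1, 2)), Rational(-5389, 10)), -1) = Pow(Add(Rational(-5389, 10), Pow(29011, Rational(1, 2))), -1)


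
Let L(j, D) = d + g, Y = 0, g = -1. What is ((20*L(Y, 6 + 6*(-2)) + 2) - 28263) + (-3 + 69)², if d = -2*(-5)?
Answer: -23725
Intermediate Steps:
d = 10
L(j, D) = 9 (L(j, D) = 10 - 1 = 9)
((20*L(Y, 6 + 6*(-2)) + 2) - 28263) + (-3 + 69)² = ((20*9 + 2) - 28263) + (-3 + 69)² = ((180 + 2) - 28263) + 66² = (182 - 28263) + 4356 = -28081 + 4356 = -23725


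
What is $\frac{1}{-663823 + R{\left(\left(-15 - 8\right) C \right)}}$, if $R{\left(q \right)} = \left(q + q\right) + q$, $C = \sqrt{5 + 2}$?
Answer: $- \frac{663823}{440660942002} + \frac{69 \sqrt{7}}{440660942002} \approx -1.506 \cdot 10^{-6}$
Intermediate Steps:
$C = \sqrt{7} \approx 2.6458$
$R{\left(q \right)} = 3 q$ ($R{\left(q \right)} = 2 q + q = 3 q$)
$\frac{1}{-663823 + R{\left(\left(-15 - 8\right) C \right)}} = \frac{1}{-663823 + 3 \left(-15 - 8\right) \sqrt{7}} = \frac{1}{-663823 + 3 \left(- 23 \sqrt{7}\right)} = \frac{1}{-663823 - 69 \sqrt{7}}$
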